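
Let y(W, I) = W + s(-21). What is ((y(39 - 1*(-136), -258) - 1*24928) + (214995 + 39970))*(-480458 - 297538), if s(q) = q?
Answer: -179087677236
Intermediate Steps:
y(W, I) = -21 + W (y(W, I) = W - 21 = -21 + W)
((y(39 - 1*(-136), -258) - 1*24928) + (214995 + 39970))*(-480458 - 297538) = (((-21 + (39 - 1*(-136))) - 1*24928) + (214995 + 39970))*(-480458 - 297538) = (((-21 + (39 + 136)) - 24928) + 254965)*(-777996) = (((-21 + 175) - 24928) + 254965)*(-777996) = ((154 - 24928) + 254965)*(-777996) = (-24774 + 254965)*(-777996) = 230191*(-777996) = -179087677236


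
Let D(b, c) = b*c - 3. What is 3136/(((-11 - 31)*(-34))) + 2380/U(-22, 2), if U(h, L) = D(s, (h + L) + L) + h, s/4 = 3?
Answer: -94388/12291 ≈ -7.6794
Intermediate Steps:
s = 12 (s = 4*3 = 12)
D(b, c) = -3 + b*c
U(h, L) = -3 + 13*h + 24*L (U(h, L) = (-3 + 12*((h + L) + L)) + h = (-3 + 12*((L + h) + L)) + h = (-3 + 12*(h + 2*L)) + h = (-3 + (12*h + 24*L)) + h = (-3 + 12*h + 24*L) + h = -3 + 13*h + 24*L)
3136/(((-11 - 31)*(-34))) + 2380/U(-22, 2) = 3136/(((-11 - 31)*(-34))) + 2380/(-3 + 13*(-22) + 24*2) = 3136/((-42*(-34))) + 2380/(-3 - 286 + 48) = 3136/1428 + 2380/(-241) = 3136*(1/1428) + 2380*(-1/241) = 112/51 - 2380/241 = -94388/12291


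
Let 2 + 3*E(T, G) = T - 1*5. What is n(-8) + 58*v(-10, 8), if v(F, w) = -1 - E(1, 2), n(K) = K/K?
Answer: 59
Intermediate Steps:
E(T, G) = -7/3 + T/3 (E(T, G) = -2/3 + (T - 1*5)/3 = -2/3 + (T - 5)/3 = -2/3 + (-5 + T)/3 = -2/3 + (-5/3 + T/3) = -7/3 + T/3)
n(K) = 1
v(F, w) = 1 (v(F, w) = -1 - (-7/3 + (1/3)*1) = -1 - (-7/3 + 1/3) = -1 - 1*(-2) = -1 + 2 = 1)
n(-8) + 58*v(-10, 8) = 1 + 58*1 = 1 + 58 = 59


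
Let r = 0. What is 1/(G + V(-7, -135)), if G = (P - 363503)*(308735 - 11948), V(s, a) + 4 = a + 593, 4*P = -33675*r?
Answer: -1/107882964407 ≈ -9.2693e-12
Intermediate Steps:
P = 0 (P = (-33675*0)/4 = (¼)*0 = 0)
V(s, a) = 589 + a (V(s, a) = -4 + (a + 593) = -4 + (593 + a) = 589 + a)
G = -107882964861 (G = (0 - 363503)*(308735 - 11948) = -363503*296787 = -107882964861)
1/(G + V(-7, -135)) = 1/(-107882964861 + (589 - 135)) = 1/(-107882964861 + 454) = 1/(-107882964407) = -1/107882964407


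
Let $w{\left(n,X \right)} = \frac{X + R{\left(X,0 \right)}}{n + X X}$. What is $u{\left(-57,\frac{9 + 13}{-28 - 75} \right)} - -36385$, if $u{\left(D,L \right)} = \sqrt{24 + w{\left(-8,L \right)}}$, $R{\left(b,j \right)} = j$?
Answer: $36385 + \frac{\sqrt{148013194}}{2482} \approx 36390.0$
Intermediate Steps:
$w{\left(n,X \right)} = \frac{X}{n + X^{2}}$ ($w{\left(n,X \right)} = \frac{X + 0}{n + X X} = \frac{X}{n + X^{2}}$)
$u{\left(D,L \right)} = \sqrt{24 + \frac{L}{-8 + L^{2}}}$
$u{\left(-57,\frac{9 + 13}{-28 - 75} \right)} - -36385 = \sqrt{\frac{-192 + \frac{9 + 13}{-28 - 75} + 24 \left(\frac{9 + 13}{-28 - 75}\right)^{2}}{-8 + \left(\frac{9 + 13}{-28 - 75}\right)^{2}}} - -36385 = \sqrt{\frac{-192 + \frac{22}{-103} + 24 \left(\frac{22}{-103}\right)^{2}}{-8 + \left(\frac{22}{-103}\right)^{2}}} + 36385 = \sqrt{\frac{-192 + 22 \left(- \frac{1}{103}\right) + 24 \left(22 \left(- \frac{1}{103}\right)\right)^{2}}{-8 + \left(22 \left(- \frac{1}{103}\right)\right)^{2}}} + 36385 = \sqrt{\frac{-192 - \frac{22}{103} + 24 \left(- \frac{22}{103}\right)^{2}}{-8 + \left(- \frac{22}{103}\right)^{2}}} + 36385 = \sqrt{\frac{-192 - \frac{22}{103} + 24 \cdot \frac{484}{10609}}{-8 + \frac{484}{10609}}} + 36385 = \sqrt{\frac{-192 - \frac{22}{103} + \frac{11616}{10609}}{- \frac{84388}{10609}}} + 36385 = \sqrt{\left(- \frac{10609}{84388}\right) \left(- \frac{2027578}{10609}\right)} + 36385 = \sqrt{\frac{1013789}{42194}} + 36385 = \frac{\sqrt{148013194}}{2482} + 36385 = 36385 + \frac{\sqrt{148013194}}{2482}$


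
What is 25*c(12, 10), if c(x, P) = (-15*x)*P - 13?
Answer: -45325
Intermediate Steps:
c(x, P) = -13 - 15*P*x (c(x, P) = -15*P*x - 13 = -13 - 15*P*x)
25*c(12, 10) = 25*(-13 - 15*10*12) = 25*(-13 - 1800) = 25*(-1813) = -45325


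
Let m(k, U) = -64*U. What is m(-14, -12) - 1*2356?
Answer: -1588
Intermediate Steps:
m(-14, -12) - 1*2356 = -64*(-12) - 1*2356 = 768 - 2356 = -1588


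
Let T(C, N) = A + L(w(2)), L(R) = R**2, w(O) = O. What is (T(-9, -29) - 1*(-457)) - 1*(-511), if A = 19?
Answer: 991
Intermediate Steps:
T(C, N) = 23 (T(C, N) = 19 + 2**2 = 19 + 4 = 23)
(T(-9, -29) - 1*(-457)) - 1*(-511) = (23 - 1*(-457)) - 1*(-511) = (23 + 457) + 511 = 480 + 511 = 991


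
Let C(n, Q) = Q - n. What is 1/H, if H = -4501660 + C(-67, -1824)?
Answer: -1/4503417 ≈ -2.2205e-7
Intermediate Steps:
H = -4503417 (H = -4501660 + (-1824 - 1*(-67)) = -4501660 + (-1824 + 67) = -4501660 - 1757 = -4503417)
1/H = 1/(-4503417) = -1/4503417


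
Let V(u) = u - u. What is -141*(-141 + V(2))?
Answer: 19881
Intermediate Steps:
V(u) = 0
-141*(-141 + V(2)) = -141*(-141 + 0) = -141*(-141) = 19881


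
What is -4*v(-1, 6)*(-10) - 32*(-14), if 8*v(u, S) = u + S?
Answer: 473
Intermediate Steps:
v(u, S) = S/8 + u/8 (v(u, S) = (u + S)/8 = (S + u)/8 = S/8 + u/8)
-4*v(-1, 6)*(-10) - 32*(-14) = -4*((⅛)*6 + (⅛)*(-1))*(-10) - 32*(-14) = -4*(¾ - ⅛)*(-10) + 448 = -4*5/8*(-10) + 448 = -5/2*(-10) + 448 = 25 + 448 = 473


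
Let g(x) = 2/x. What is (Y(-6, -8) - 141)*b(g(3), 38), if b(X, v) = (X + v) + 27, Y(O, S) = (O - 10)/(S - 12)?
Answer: -138097/15 ≈ -9206.5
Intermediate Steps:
Y(O, S) = (-10 + O)/(-12 + S)
b(X, v) = 27 + X + v
(Y(-6, -8) - 141)*b(g(3), 38) = ((-10 - 6)/(-12 - 8) - 141)*(27 + 2/3 + 38) = (-16/(-20) - 141)*(27 + 2*(1/3) + 38) = (-1/20*(-16) - 141)*(27 + 2/3 + 38) = (4/5 - 141)*(197/3) = -701/5*197/3 = -138097/15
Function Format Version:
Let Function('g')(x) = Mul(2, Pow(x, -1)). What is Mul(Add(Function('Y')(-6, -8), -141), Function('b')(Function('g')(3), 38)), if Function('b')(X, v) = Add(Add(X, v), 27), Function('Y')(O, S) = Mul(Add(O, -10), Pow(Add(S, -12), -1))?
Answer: Rational(-138097, 15) ≈ -9206.5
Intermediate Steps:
Function('Y')(O, S) = Mul(Pow(Add(-12, S), -1), Add(-10, O)) (Function('Y')(O, S) = Mul(Add(-10, O), Pow(Add(-12, S), -1)) = Mul(Pow(Add(-12, S), -1), Add(-10, O)))
Function('b')(X, v) = Add(27, X, v)
Mul(Add(Function('Y')(-6, -8), -141), Function('b')(Function('g')(3), 38)) = Mul(Add(Mul(Pow(Add(-12, -8), -1), Add(-10, -6)), -141), Add(27, Mul(2, Pow(3, -1)), 38)) = Mul(Add(Mul(Pow(-20, -1), -16), -141), Add(27, Mul(2, Rational(1, 3)), 38)) = Mul(Add(Mul(Rational(-1, 20), -16), -141), Add(27, Rational(2, 3), 38)) = Mul(Add(Rational(4, 5), -141), Rational(197, 3)) = Mul(Rational(-701, 5), Rational(197, 3)) = Rational(-138097, 15)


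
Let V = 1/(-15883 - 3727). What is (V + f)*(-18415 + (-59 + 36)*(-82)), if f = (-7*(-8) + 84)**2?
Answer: -6353020307471/19610 ≈ -3.2397e+8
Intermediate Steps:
f = 19600 (f = (56 + 84)**2 = 140**2 = 19600)
V = -1/19610 (V = 1/(-19610) = -1/19610 ≈ -5.0994e-5)
(V + f)*(-18415 + (-59 + 36)*(-82)) = (-1/19610 + 19600)*(-18415 + (-59 + 36)*(-82)) = 384355999*(-18415 - 23*(-82))/19610 = 384355999*(-18415 + 1886)/19610 = (384355999/19610)*(-16529) = -6353020307471/19610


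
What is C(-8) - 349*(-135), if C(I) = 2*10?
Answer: 47135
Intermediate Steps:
C(I) = 20
C(-8) - 349*(-135) = 20 - 349*(-135) = 20 + 47115 = 47135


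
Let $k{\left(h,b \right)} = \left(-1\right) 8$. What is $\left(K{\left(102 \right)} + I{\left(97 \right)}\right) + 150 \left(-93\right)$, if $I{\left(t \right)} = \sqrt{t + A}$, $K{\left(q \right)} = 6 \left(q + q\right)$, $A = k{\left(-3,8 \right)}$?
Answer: $-12726 + \sqrt{89} \approx -12717.0$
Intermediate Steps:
$k{\left(h,b \right)} = -8$
$A = -8$
$K{\left(q \right)} = 12 q$ ($K{\left(q \right)} = 6 \cdot 2 q = 12 q$)
$I{\left(t \right)} = \sqrt{-8 + t}$ ($I{\left(t \right)} = \sqrt{t - 8} = \sqrt{-8 + t}$)
$\left(K{\left(102 \right)} + I{\left(97 \right)}\right) + 150 \left(-93\right) = \left(12 \cdot 102 + \sqrt{-8 + 97}\right) + 150 \left(-93\right) = \left(1224 + \sqrt{89}\right) - 13950 = -12726 + \sqrt{89}$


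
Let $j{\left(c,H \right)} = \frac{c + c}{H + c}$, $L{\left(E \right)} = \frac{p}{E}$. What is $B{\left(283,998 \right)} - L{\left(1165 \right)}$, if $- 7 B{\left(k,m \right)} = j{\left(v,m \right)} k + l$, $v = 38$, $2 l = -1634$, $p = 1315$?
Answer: $\frac{47573839}{422429} \approx 112.62$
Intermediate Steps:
$L{\left(E \right)} = \frac{1315}{E}$
$l = -817$ ($l = \frac{1}{2} \left(-1634\right) = -817$)
$j{\left(c,H \right)} = \frac{2 c}{H + c}$
$B{\left(k,m \right)} = \frac{817}{7} - \frac{76 k}{7 \left(38 + m\right)}$ ($B{\left(k,m \right)} = - \frac{2 \cdot 38 \frac{1}{m + 38} k - 817}{7} = - \frac{2 \cdot 38 \frac{1}{38 + m} k - 817}{7} = - \frac{\frac{76}{38 + m} k - 817}{7} = - \frac{\frac{76 k}{38 + m} - 817}{7} = - \frac{-817 + \frac{76 k}{38 + m}}{7} = \frac{817}{7} - \frac{76 k}{7 \left(38 + m\right)}$)
$B{\left(283,998 \right)} - L{\left(1165 \right)} = \frac{19 \left(1634 - 1132 + 43 \cdot 998\right)}{7 \left(38 + 998\right)} - \frac{1315}{1165} = \frac{19 \left(1634 - 1132 + 42914\right)}{7 \cdot 1036} - 1315 \cdot \frac{1}{1165} = \frac{19}{7} \cdot \frac{1}{1036} \cdot 43416 - \frac{263}{233} = \frac{206226}{1813} - \frac{263}{233} = \frac{47573839}{422429}$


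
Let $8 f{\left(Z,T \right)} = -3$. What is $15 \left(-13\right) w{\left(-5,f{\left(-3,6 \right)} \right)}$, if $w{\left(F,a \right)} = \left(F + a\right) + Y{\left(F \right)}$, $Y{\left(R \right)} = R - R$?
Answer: $\frac{8385}{8} \approx 1048.1$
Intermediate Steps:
$Y{\left(R \right)} = 0$
$f{\left(Z,T \right)} = - \frac{3}{8}$ ($f{\left(Z,T \right)} = \frac{1}{8} \left(-3\right) = - \frac{3}{8}$)
$w{\left(F,a \right)} = F + a$ ($w{\left(F,a \right)} = \left(F + a\right) + 0 = F + a$)
$15 \left(-13\right) w{\left(-5,f{\left(-3,6 \right)} \right)} = 15 \left(-13\right) \left(-5 - \frac{3}{8}\right) = \left(-195\right) \left(- \frac{43}{8}\right) = \frac{8385}{8}$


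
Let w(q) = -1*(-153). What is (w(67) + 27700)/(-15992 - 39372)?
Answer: -27853/55364 ≈ -0.50309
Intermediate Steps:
w(q) = 153
(w(67) + 27700)/(-15992 - 39372) = (153 + 27700)/(-15992 - 39372) = 27853/(-55364) = 27853*(-1/55364) = -27853/55364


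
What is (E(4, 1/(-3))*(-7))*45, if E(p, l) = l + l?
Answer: 210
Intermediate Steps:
E(p, l) = 2*l
(E(4, 1/(-3))*(-7))*45 = ((2*(1/(-3)))*(-7))*45 = ((2*(1*(-⅓)))*(-7))*45 = ((2*(-⅓))*(-7))*45 = -⅔*(-7)*45 = (14/3)*45 = 210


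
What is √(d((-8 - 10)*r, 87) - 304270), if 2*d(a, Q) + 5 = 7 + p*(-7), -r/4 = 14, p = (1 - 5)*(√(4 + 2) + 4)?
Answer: √(-304213 + 14*√6) ≈ 551.52*I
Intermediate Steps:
p = -16 - 4*√6 (p = -4*(√6 + 4) = -4*(4 + √6) = -16 - 4*√6 ≈ -25.798)
r = -56 (r = -4*14 = -56)
d(a, Q) = 57 + 14*√6 (d(a, Q) = -5/2 + (7 + (-16 - 4*√6)*(-7))/2 = -5/2 + (7 + (112 + 28*√6))/2 = -5/2 + (119 + 28*√6)/2 = -5/2 + (119/2 + 14*√6) = 57 + 14*√6)
√(d((-8 - 10)*r, 87) - 304270) = √((57 + 14*√6) - 304270) = √(-304213 + 14*√6)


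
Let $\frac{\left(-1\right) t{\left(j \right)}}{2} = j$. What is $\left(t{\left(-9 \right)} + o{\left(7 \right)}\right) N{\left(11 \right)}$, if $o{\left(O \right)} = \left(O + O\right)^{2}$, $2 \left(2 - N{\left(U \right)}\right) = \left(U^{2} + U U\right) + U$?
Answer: $-26643$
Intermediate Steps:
$N{\left(U \right)} = 2 - U^{2} - \frac{U}{2}$ ($N{\left(U \right)} = 2 - \frac{\left(U^{2} + U U\right) + U}{2} = 2 - \frac{\left(U^{2} + U^{2}\right) + U}{2} = 2 - \frac{2 U^{2} + U}{2} = 2 - \frac{U + 2 U^{2}}{2} = 2 - \left(U^{2} + \frac{U}{2}\right) = 2 - U^{2} - \frac{U}{2}$)
$t{\left(j \right)} = - 2 j$
$o{\left(O \right)} = 4 O^{2}$ ($o{\left(O \right)} = \left(2 O\right)^{2} = 4 O^{2}$)
$\left(t{\left(-9 \right)} + o{\left(7 \right)}\right) N{\left(11 \right)} = \left(\left(-2\right) \left(-9\right) + 4 \cdot 7^{2}\right) \left(2 - 11^{2} - \frac{11}{2}\right) = \left(18 + 4 \cdot 49\right) \left(2 - 121 - \frac{11}{2}\right) = \left(18 + 196\right) \left(2 - 121 - \frac{11}{2}\right) = 214 \left(- \frac{249}{2}\right) = -26643$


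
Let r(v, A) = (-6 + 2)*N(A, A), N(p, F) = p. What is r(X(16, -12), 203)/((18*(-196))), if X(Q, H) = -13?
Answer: 29/126 ≈ 0.23016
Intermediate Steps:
r(v, A) = -4*A (r(v, A) = (-6 + 2)*A = -4*A)
r(X(16, -12), 203)/((18*(-196))) = (-4*203)/((18*(-196))) = -812/(-3528) = -812*(-1/3528) = 29/126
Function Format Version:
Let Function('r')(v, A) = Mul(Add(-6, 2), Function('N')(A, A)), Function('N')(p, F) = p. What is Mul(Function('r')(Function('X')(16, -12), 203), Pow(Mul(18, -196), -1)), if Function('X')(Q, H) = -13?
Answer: Rational(29, 126) ≈ 0.23016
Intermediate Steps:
Function('r')(v, A) = Mul(-4, A) (Function('r')(v, A) = Mul(Add(-6, 2), A) = Mul(-4, A))
Mul(Function('r')(Function('X')(16, -12), 203), Pow(Mul(18, -196), -1)) = Mul(Mul(-4, 203), Pow(Mul(18, -196), -1)) = Mul(-812, Pow(-3528, -1)) = Mul(-812, Rational(-1, 3528)) = Rational(29, 126)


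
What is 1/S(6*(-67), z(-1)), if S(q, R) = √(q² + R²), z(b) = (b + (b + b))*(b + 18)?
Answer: √18245/54735 ≈ 0.0024678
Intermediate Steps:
z(b) = 3*b*(18 + b) (z(b) = (b + 2*b)*(18 + b) = (3*b)*(18 + b) = 3*b*(18 + b))
S(q, R) = √(R² + q²)
1/S(6*(-67), z(-1)) = 1/(√((3*(-1)*(18 - 1))² + (6*(-67))²)) = 1/(√((3*(-1)*17)² + (-402)²)) = 1/(√((-51)² + 161604)) = 1/(√(2601 + 161604)) = 1/(√164205) = 1/(3*√18245) = √18245/54735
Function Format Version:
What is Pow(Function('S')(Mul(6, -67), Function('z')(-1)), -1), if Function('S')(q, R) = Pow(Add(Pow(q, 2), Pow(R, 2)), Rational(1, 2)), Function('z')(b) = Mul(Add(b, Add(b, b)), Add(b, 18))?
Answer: Mul(Rational(1, 54735), Pow(18245, Rational(1, 2))) ≈ 0.0024678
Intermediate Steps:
Function('z')(b) = Mul(3, b, Add(18, b)) (Function('z')(b) = Mul(Add(b, Mul(2, b)), Add(18, b)) = Mul(Mul(3, b), Add(18, b)) = Mul(3, b, Add(18, b)))
Function('S')(q, R) = Pow(Add(Pow(R, 2), Pow(q, 2)), Rational(1, 2))
Pow(Function('S')(Mul(6, -67), Function('z')(-1)), -1) = Pow(Pow(Add(Pow(Mul(3, -1, Add(18, -1)), 2), Pow(Mul(6, -67), 2)), Rational(1, 2)), -1) = Pow(Pow(Add(Pow(Mul(3, -1, 17), 2), Pow(-402, 2)), Rational(1, 2)), -1) = Pow(Pow(Add(Pow(-51, 2), 161604), Rational(1, 2)), -1) = Pow(Pow(Add(2601, 161604), Rational(1, 2)), -1) = Pow(Pow(164205, Rational(1, 2)), -1) = Pow(Mul(3, Pow(18245, Rational(1, 2))), -1) = Mul(Rational(1, 54735), Pow(18245, Rational(1, 2)))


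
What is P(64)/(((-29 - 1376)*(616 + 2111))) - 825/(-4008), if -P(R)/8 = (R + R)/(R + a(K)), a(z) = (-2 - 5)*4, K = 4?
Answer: 9483143641/46069174440 ≈ 0.20585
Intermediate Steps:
a(z) = -28 (a(z) = -7*4 = -28)
P(R) = -16*R/(-28 + R) (P(R) = -8*(R + R)/(R - 28) = -8*2*R/(-28 + R) = -16*R/(-28 + R))
P(64)/(((-29 - 1376)*(616 + 2111))) - 825/(-4008) = (-16*64/(-28 + 64))/(((-29 - 1376)*(616 + 2111))) - 825/(-4008) = (-16*64/36)/((-1405*2727)) - 825*(-1/4008) = -16*64*1/36/(-3831435) + 275/1336 = -256/9*(-1/3831435) + 275/1336 = 256/34482915 + 275/1336 = 9483143641/46069174440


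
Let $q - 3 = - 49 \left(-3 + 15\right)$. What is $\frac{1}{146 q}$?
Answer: $- \frac{1}{85410} \approx -1.1708 \cdot 10^{-5}$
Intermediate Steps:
$q = -585$ ($q = 3 - 49 \left(-3 + 15\right) = 3 - 588 = -585$)
$\frac{1}{146 q} = \frac{1}{146 \left(-585\right)} = \frac{1}{146} \left(- \frac{1}{585}\right) = - \frac{1}{85410}$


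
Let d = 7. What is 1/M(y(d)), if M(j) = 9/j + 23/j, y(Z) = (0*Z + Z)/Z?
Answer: 1/32 ≈ 0.031250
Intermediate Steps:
y(Z) = 1 (y(Z) = (0 + Z)/Z = Z/Z = 1)
M(j) = 32/j
1/M(y(d)) = 1/(32/1) = 1/(32*1) = 1/32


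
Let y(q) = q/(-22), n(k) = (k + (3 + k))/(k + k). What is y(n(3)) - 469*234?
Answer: -4828827/44 ≈ -1.0975e+5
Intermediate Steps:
n(k) = (3 + 2*k)/(2*k) (n(k) = (3 + 2*k)/((2*k)) = (3 + 2*k)*(1/(2*k)) = (3 + 2*k)/(2*k))
y(q) = -q/22 (y(q) = q*(-1/22) = -q/22)
y(n(3)) - 469*234 = -(3/2 + 3)/(22*3) - 469*234 = -9/(66*2) - 109746 = -1/22*3/2 - 109746 = -3/44 - 109746 = -4828827/44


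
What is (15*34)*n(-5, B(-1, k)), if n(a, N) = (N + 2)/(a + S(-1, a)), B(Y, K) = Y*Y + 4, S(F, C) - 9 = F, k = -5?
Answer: 1190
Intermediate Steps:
S(F, C) = 9 + F
B(Y, K) = 4 + Y² (B(Y, K) = Y² + 4 = 4 + Y²)
n(a, N) = (2 + N)/(8 + a) (n(a, N) = (N + 2)/(a + (9 - 1)) = (2 + N)/(a + 8) = (2 + N)/(8 + a))
(15*34)*n(-5, B(-1, k)) = (15*34)*((2 + (4 + (-1)²))/(8 - 5)) = 510*((2 + (4 + 1))/3) = 510*((2 + 5)/3) = 510*((⅓)*7) = 510*(7/3) = 1190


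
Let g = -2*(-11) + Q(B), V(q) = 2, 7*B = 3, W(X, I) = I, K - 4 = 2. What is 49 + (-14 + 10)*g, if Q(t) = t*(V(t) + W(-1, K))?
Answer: -369/7 ≈ -52.714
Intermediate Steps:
K = 6 (K = 4 + 2 = 6)
B = 3/7 (B = (1/7)*3 = 3/7 ≈ 0.42857)
Q(t) = 8*t (Q(t) = t*(2 + 6) = t*8 = 8*t)
g = 178/7 (g = -2*(-11) + 8*(3/7) = 22 + 24/7 = 178/7 ≈ 25.429)
49 + (-14 + 10)*g = 49 + (-14 + 10)*(178/7) = 49 - 4*178/7 = 49 - 712/7 = -369/7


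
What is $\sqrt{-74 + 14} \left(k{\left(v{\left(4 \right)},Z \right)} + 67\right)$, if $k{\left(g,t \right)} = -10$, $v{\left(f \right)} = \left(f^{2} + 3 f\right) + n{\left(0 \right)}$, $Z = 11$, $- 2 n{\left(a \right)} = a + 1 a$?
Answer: $114 i \sqrt{15} \approx 441.52 i$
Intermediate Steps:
$n{\left(a \right)} = - a$ ($n{\left(a \right)} = - \frac{a + 1 a}{2} = - \frac{a + a}{2} = - \frac{2 a}{2} = - a$)
$v{\left(f \right)} = f^{2} + 3 f$ ($v{\left(f \right)} = \left(f^{2} + 3 f\right) - 0 = \left(f^{2} + 3 f\right) + 0 = f^{2} + 3 f$)
$\sqrt{-74 + 14} \left(k{\left(v{\left(4 \right)},Z \right)} + 67\right) = \sqrt{-74 + 14} \left(-10 + 67\right) = \sqrt{-60} \cdot 57 = 2 i \sqrt{15} \cdot 57 = 114 i \sqrt{15}$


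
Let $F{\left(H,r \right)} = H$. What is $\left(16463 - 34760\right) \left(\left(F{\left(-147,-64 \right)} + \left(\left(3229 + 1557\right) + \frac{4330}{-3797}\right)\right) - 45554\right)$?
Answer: $\frac{2842596029745}{3797} \approx 7.4864 \cdot 10^{8}$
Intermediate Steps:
$\left(16463 - 34760\right) \left(\left(F{\left(-147,-64 \right)} + \left(\left(3229 + 1557\right) + \frac{4330}{-3797}\right)\right) - 45554\right) = \left(16463 - 34760\right) \left(\left(-147 + \left(\left(3229 + 1557\right) + \frac{4330}{-3797}\right)\right) - 45554\right) = - 18297 \left(\left(-147 + \left(4786 + 4330 \left(- \frac{1}{3797}\right)\right)\right) - 45554\right) = - 18297 \left(\left(-147 + \left(4786 - \frac{4330}{3797}\right)\right) - 45554\right) = - 18297 \left(\left(-147 + \frac{18168112}{3797}\right) - 45554\right) = - 18297 \left(\frac{17609953}{3797} - 45554\right) = \left(-18297\right) \left(- \frac{155358585}{3797}\right) = \frac{2842596029745}{3797}$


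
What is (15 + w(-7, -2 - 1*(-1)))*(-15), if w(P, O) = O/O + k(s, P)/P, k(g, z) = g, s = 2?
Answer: -1650/7 ≈ -235.71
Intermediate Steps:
w(P, O) = 1 + 2/P (w(P, O) = O/O + 2/P = 1 + 2/P)
(15 + w(-7, -2 - 1*(-1)))*(-15) = (15 + (2 - 7)/(-7))*(-15) = (15 - ⅐*(-5))*(-15) = (15 + 5/7)*(-15) = (110/7)*(-15) = -1650/7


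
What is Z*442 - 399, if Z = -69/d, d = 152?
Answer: -45573/76 ≈ -599.64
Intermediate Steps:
Z = -69/152 ≈ -0.45395
Z*442 - 399 = -69/152*442 - 399 = -15249/76 - 399 = -45573/76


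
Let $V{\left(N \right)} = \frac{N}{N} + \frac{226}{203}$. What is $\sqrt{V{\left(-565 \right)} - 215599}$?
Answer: $\frac{2 i \sqrt{2221133026}}{203} \approx 464.32 i$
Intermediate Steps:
$V{\left(N \right)} = \frac{429}{203}$ ($V{\left(N \right)} = 1 + 226 \cdot \frac{1}{203} = 1 + \frac{226}{203} = \frac{429}{203}$)
$\sqrt{V{\left(-565 \right)} - 215599} = \sqrt{\frac{429}{203} - 215599} = \sqrt{- \frac{43766168}{203}} = \frac{2 i \sqrt{2221133026}}{203}$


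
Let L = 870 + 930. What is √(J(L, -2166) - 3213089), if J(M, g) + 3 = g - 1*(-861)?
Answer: I*√3214397 ≈ 1792.9*I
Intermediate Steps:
L = 1800
J(M, g) = 858 + g (J(M, g) = -3 + (g - 1*(-861)) = -3 + (g + 861) = -3 + (861 + g) = 858 + g)
√(J(L, -2166) - 3213089) = √((858 - 2166) - 3213089) = √(-1308 - 3213089) = √(-3214397) = I*√3214397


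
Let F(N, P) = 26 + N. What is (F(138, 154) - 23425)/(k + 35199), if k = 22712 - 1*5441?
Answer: -23261/52470 ≈ -0.44332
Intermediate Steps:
k = 17271 (k = 22712 - 5441 = 17271)
(F(138, 154) - 23425)/(k + 35199) = ((26 + 138) - 23425)/(17271 + 35199) = (164 - 23425)/52470 = -23261*1/52470 = -23261/52470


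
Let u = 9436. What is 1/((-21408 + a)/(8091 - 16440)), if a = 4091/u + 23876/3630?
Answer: 142987812660/366520614587 ≈ 0.39012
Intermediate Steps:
a = 120072133/17126340 (a = 4091/9436 + 23876/3630 = 4091*(1/9436) + 23876*(1/3630) = 4091/9436 + 11938/1815 = 120072133/17126340 ≈ 7.0110)
1/((-21408 + a)/(8091 - 16440)) = 1/((-21408 + 120072133/17126340)/(8091 - 16440)) = 1/(-366520614587/17126340/(-8349)) = 1/(-366520614587/17126340*(-1/8349)) = 1/(366520614587/142987812660) = 142987812660/366520614587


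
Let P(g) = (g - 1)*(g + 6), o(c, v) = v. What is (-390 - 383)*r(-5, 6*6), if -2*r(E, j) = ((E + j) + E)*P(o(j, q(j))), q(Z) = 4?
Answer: 301470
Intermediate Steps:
P(g) = (-1 + g)*(6 + g)
r(E, j) = -30*E - 15*j (r(E, j) = -((E + j) + E)*(-6 + 4² + 5*4)/2 = -(j + 2*E)*(-6 + 16 + 20)/2 = -(j + 2*E)*30/2 = -(30*j + 60*E)/2 = -30*E - 15*j)
(-390 - 383)*r(-5, 6*6) = (-390 - 383)*(-30*(-5) - 90*6) = -773*(150 - 15*36) = -773*(150 - 540) = -773*(-390) = 301470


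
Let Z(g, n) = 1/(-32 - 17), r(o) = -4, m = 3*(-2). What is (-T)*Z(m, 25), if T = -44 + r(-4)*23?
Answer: -136/49 ≈ -2.7755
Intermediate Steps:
m = -6
T = -136 (T = -44 - 4*23 = -44 - 92 = -136)
Z(g, n) = -1/49 (Z(g, n) = 1/(-49) = -1/49)
(-T)*Z(m, 25) = -1*(-136)*(-1/49) = 136*(-1/49) = -136/49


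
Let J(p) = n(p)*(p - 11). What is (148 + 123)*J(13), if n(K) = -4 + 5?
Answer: 542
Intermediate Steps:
n(K) = 1
J(p) = -11 + p (J(p) = 1*(p - 11) = 1*(-11 + p) = -11 + p)
(148 + 123)*J(13) = (148 + 123)*(-11 + 13) = 271*2 = 542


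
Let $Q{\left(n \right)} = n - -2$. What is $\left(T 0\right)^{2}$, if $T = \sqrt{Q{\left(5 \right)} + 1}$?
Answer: $0$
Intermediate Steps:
$Q{\left(n \right)} = 2 + n$ ($Q{\left(n \right)} = n + 2 = 2 + n$)
$T = 2 \sqrt{2}$ ($T = \sqrt{\left(2 + 5\right) + 1} = \sqrt{7 + 1} = \sqrt{8} = 2 \sqrt{2} \approx 2.8284$)
$\left(T 0\right)^{2} = \left(2 \sqrt{2} \cdot 0\right)^{2} = 0^{2} = 0$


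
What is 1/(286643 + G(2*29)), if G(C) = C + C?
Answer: 1/286759 ≈ 3.4873e-6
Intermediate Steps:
G(C) = 2*C
1/(286643 + G(2*29)) = 1/(286643 + 2*(2*29)) = 1/(286643 + 2*58) = 1/(286643 + 116) = 1/286759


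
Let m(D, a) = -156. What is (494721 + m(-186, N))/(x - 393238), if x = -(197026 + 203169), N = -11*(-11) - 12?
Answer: -494565/793433 ≈ -0.62332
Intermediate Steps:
N = 109 (N = 121 - 12 = 109)
x = -400195 (x = -1*400195 = -400195)
(494721 + m(-186, N))/(x - 393238) = (494721 - 156)/(-400195 - 393238) = 494565/(-793433) = 494565*(-1/793433) = -494565/793433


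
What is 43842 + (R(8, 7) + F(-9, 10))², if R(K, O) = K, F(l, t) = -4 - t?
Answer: 43878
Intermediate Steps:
43842 + (R(8, 7) + F(-9, 10))² = 43842 + (8 + (-4 - 1*10))² = 43842 + (8 + (-4 - 10))² = 43842 + (8 - 14)² = 43842 + (-6)² = 43842 + 36 = 43878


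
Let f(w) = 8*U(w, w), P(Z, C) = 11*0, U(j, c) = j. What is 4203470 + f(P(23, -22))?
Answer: 4203470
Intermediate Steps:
P(Z, C) = 0
f(w) = 8*w
4203470 + f(P(23, -22)) = 4203470 + 8*0 = 4203470 + 0 = 4203470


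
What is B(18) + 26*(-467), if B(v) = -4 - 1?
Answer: -12147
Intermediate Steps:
B(v) = -5
B(18) + 26*(-467) = -5 + 26*(-467) = -5 - 12142 = -12147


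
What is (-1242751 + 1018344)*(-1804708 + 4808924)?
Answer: -674167099912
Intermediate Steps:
(-1242751 + 1018344)*(-1804708 + 4808924) = -224407*3004216 = -674167099912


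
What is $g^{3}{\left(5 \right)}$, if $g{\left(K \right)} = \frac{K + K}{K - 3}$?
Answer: $125$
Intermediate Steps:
$g{\left(K \right)} = \frac{2 K}{-3 + K}$
$g^{3}{\left(5 \right)} = \left(2 \cdot 5 \frac{1}{-3 + 5}\right)^{3} = \left(2 \cdot 5 \cdot \frac{1}{2}\right)^{3} = 5^{3} = 125$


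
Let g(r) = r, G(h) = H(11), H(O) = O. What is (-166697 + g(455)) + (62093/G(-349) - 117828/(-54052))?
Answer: -23871322870/148643 ≈ -1.6060e+5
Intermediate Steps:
G(h) = 11
(-166697 + g(455)) + (62093/G(-349) - 117828/(-54052)) = (-166697 + 455) + (62093/11 - 117828/(-54052)) = -166242 + (62093*(1/11) - 117828*(-1/54052)) = -166242 + (62093/11 + 29457/13513) = -166242 + 839386736/148643 = -23871322870/148643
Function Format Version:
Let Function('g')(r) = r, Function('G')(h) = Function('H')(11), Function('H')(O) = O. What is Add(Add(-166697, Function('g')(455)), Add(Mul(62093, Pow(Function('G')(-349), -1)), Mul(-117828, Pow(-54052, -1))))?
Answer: Rational(-23871322870, 148643) ≈ -1.6060e+5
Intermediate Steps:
Function('G')(h) = 11
Add(Add(-166697, Function('g')(455)), Add(Mul(62093, Pow(Function('G')(-349), -1)), Mul(-117828, Pow(-54052, -1)))) = Add(Add(-166697, 455), Add(Mul(62093, Pow(11, -1)), Mul(-117828, Pow(-54052, -1)))) = Add(-166242, Add(Mul(62093, Rational(1, 11)), Mul(-117828, Rational(-1, 54052)))) = Add(-166242, Add(Rational(62093, 11), Rational(29457, 13513))) = Add(-166242, Rational(839386736, 148643)) = Rational(-23871322870, 148643)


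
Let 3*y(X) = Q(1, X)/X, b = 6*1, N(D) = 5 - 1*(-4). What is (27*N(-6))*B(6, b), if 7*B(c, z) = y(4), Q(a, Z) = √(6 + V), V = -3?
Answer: 81*√3/28 ≈ 5.0106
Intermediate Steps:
N(D) = 9 (N(D) = 5 + 4 = 9)
Q(a, Z) = √3 (Q(a, Z) = √(6 - 3) = √3)
b = 6
y(X) = √3/(3*X) (y(X) = (√3/X)/3 = √3/(3*X))
B(c, z) = √3/84 (B(c, z) = ((⅓)*√3/4)/7 = ((⅓)*√3*(¼))/7 = (√3/12)/7 = √3/84)
(27*N(-6))*B(6, b) = (27*9)*(√3/84) = 243*(√3/84) = 81*√3/28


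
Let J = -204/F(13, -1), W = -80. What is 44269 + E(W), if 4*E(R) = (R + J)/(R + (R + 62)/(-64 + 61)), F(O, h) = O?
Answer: 42587089/962 ≈ 44269.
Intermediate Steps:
J = -204/13 ≈ -15.692
E(R) = (-204/13 + R)/(4*(-62/3 + 2*R/3)) (E(R) = ((R - 204/13)/(R + (R + 62)/(-64 + 61)))/4 = ((-204/13 + R)/(R + (62 + R)/(-3)))/4 = ((-204/13 + R)/(R + (62 + R)*(-⅓)))/4 = ((-204/13 + R)/(R + (-62/3 - R/3)))/4 = ((-204/13 + R)/(-62/3 + 2*R/3))/4 = (-204/13 + R)/(4*(-62/3 + 2*R/3)))
44269 + E(W) = 44269 + 3*(-204 + 13*(-80))/(104*(-31 - 80)) = 44269 + (3/104)*(-204 - 1040)/(-111) = 44269 + (3/104)*(-1/111)*(-1244) = 44269 + 311/962 = 42587089/962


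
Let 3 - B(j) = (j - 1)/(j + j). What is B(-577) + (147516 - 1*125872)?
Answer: 12490030/577 ≈ 21647.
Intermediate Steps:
B(j) = 3 - (-1 + j)/(2*j) (B(j) = 3 - (j - 1)/(j + j) = 3 - (-1 + j)/(2*j))
B(-577) + (147516 - 1*125872) = (1/2)*(1 + 5*(-577))/(-577) + (147516 - 1*125872) = (1/2)*(-1/577)*(1 - 2885) + (147516 - 125872) = (1/2)*(-1/577)*(-2884) + 21644 = 1442/577 + 21644 = 12490030/577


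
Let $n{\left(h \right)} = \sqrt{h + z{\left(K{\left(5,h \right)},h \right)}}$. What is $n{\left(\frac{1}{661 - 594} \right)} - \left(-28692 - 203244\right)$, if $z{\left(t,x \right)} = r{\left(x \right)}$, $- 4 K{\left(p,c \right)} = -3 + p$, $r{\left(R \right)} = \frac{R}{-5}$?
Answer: $231936 + \frac{2 \sqrt{335}}{335} \approx 2.3194 \cdot 10^{5}$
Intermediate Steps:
$r{\left(R \right)} = - \frac{R}{5}$ ($r{\left(R \right)} = R \left(- \frac{1}{5}\right) = - \frac{R}{5}$)
$K{\left(p,c \right)} = \frac{3}{4} - \frac{p}{4}$ ($K{\left(p,c \right)} = - \frac{-3 + p}{4} = \frac{3}{4} - \frac{p}{4}$)
$z{\left(t,x \right)} = - \frac{x}{5}$
$n{\left(h \right)} = \frac{2 \sqrt{5} \sqrt{h}}{5}$ ($n{\left(h \right)} = \sqrt{h - \frac{h}{5}} = \sqrt{\frac{4 h}{5}} = \frac{2 \sqrt{5} \sqrt{h}}{5}$)
$n{\left(\frac{1}{661 - 594} \right)} - \left(-28692 - 203244\right) = \frac{2 \sqrt{5} \sqrt{\frac{1}{661 - 594}}}{5} - \left(-28692 - 203244\right) = \frac{2 \sqrt{5} \sqrt{\frac{1}{67}}}{5} - -231936 = \frac{2 \sqrt{5}}{5 \sqrt{67}} + 231936 = \frac{2 \sqrt{5} \frac{\sqrt{67}}{67}}{5} + 231936 = \frac{2 \sqrt{335}}{335} + 231936 = 231936 + \frac{2 \sqrt{335}}{335}$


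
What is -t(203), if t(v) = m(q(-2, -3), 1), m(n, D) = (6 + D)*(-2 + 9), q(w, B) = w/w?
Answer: -49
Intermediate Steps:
q(w, B) = 1
m(n, D) = 42 + 7*D (m(n, D) = (6 + D)*7 = 42 + 7*D)
t(v) = 49 (t(v) = 42 + 7*1 = 42 + 7 = 49)
-t(203) = -1*49 = -49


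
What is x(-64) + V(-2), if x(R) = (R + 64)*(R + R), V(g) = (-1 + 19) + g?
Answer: 16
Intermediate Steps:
V(g) = 18 + g
x(R) = 2*R*(64 + R) (x(R) = (64 + R)*(2*R) = 2*R*(64 + R))
x(-64) + V(-2) = 2*(-64)*(64 - 64) + (18 - 2) = 2*(-64)*0 + 16 = 0 + 16 = 16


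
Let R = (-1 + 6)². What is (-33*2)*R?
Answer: -1650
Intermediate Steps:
R = 25 (R = 5² = 25)
(-33*2)*R = -33*2*25 = -66*25 = -1650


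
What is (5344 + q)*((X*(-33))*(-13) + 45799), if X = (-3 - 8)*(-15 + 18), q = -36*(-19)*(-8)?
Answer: -4050176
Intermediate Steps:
q = -5472 (q = 684*(-8) = -5472)
X = -33 (X = -11*3 = -33)
(5344 + q)*((X*(-33))*(-13) + 45799) = (5344 - 5472)*(-33*(-33)*(-13) + 45799) = -128*(1089*(-13) + 45799) = -128*(-14157 + 45799) = -128*31642 = -4050176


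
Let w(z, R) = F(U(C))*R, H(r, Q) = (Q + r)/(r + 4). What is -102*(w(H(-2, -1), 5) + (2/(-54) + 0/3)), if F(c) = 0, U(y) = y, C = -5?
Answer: 34/9 ≈ 3.7778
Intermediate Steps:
H(r, Q) = (Q + r)/(4 + r)
w(z, R) = 0 (w(z, R) = 0*R = 0)
-102*(w(H(-2, -1), 5) + (2/(-54) + 0/3)) = -102*(0 + (2/(-54) + 0/3)) = -102*(0 + (2*(-1/54) + 0*(1/3))) = -102*(0 + (-1/27 + 0)) = -102*(0 - 1/27) = -102*(-1/27) = 34/9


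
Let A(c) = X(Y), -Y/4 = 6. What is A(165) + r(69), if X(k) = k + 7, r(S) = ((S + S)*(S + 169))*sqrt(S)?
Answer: -17 + 32844*sqrt(69) ≈ 2.7281e+5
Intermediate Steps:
Y = -24 (Y = -4*6 = -24)
r(S) = 2*S**(3/2)*(169 + S) (r(S) = ((2*S)*(169 + S))*sqrt(S) = (2*S*(169 + S))*sqrt(S) = 2*S**(3/2)*(169 + S))
X(k) = 7 + k
A(c) = -17 (A(c) = 7 - 24 = -17)
A(165) + r(69) = -17 + 2*69**(3/2)*(169 + 69) = -17 + 2*(69*sqrt(69))*238 = -17 + 32844*sqrt(69)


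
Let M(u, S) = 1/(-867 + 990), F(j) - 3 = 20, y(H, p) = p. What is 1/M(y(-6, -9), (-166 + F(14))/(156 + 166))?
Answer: 123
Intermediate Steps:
F(j) = 23 (F(j) = 3 + 20 = 23)
M(u, S) = 1/123
1/M(y(-6, -9), (-166 + F(14))/(156 + 166)) = 1/(1/123) = 123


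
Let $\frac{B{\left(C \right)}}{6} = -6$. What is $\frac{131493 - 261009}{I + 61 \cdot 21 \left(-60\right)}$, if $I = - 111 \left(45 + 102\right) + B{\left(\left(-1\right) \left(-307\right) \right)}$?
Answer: $\frac{43172}{31071} \approx 1.3895$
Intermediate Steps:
$B{\left(C \right)} = -36$ ($B{\left(C \right)} = 6 \left(-6\right) = -36$)
$I = -16353$ ($I = - 111 \left(45 + 102\right) - 36 = \left(-111\right) 147 - 36 = -16317 - 36 = -16353$)
$\frac{131493 - 261009}{I + 61 \cdot 21 \left(-60\right)} = \frac{131493 - 261009}{-16353 + 61 \cdot 21 \left(-60\right)} = - \frac{129516}{-16353 + 1281 \left(-60\right)} = - \frac{129516}{-16353 - 76860} = - \frac{129516}{-93213} = \left(-129516\right) \left(- \frac{1}{93213}\right) = \frac{43172}{31071}$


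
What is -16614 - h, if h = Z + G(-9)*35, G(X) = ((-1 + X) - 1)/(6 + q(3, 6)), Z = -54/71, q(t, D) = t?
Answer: -10588525/639 ≈ -16570.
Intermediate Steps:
Z = -54/71 (Z = -54*1/71 = -54/71 ≈ -0.76056)
G(X) = -2/9 + X/9 (G(X) = ((-1 + X) - 1)/(6 + 3) = (-2 + X)/9 = (-2 + X)*(⅑) = -2/9 + X/9)
h = -27821/639 (h = -54/71 + (-2/9 + (⅑)*(-9))*35 = -54/71 + (-2/9 - 1)*35 = -54/71 - 11/9*35 = -54/71 - 385/9 = -27821/639 ≈ -43.538)
-16614 - h = -16614 - 1*(-27821/639) = -16614 + 27821/639 = -10588525/639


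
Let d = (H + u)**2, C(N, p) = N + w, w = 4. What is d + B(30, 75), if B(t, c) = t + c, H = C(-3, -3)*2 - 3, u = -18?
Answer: 466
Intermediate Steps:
C(N, p) = 4 + N (C(N, p) = N + 4 = 4 + N)
H = -1 (H = (4 - 3)*2 - 3 = 1*2 - 3 = 2 - 3 = -1)
B(t, c) = c + t
d = 361 (d = (-1 - 18)**2 = (-19)**2 = 361)
d + B(30, 75) = 361 + (75 + 30) = 361 + 105 = 466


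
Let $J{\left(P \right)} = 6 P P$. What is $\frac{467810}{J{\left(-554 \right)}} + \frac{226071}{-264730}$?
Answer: $- \frac{73116375229}{121874809020} \approx -0.59993$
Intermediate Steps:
$J{\left(P \right)} = 6 P^{2}$
$\frac{467810}{J{\left(-554 \right)}} + \frac{226071}{-264730} = \frac{467810}{6 \left(-554\right)^{2}} + \frac{226071}{-264730} = \frac{467810}{6 \cdot 306916} + 226071 \left(- \frac{1}{264730}\right) = \frac{467810}{1841496} - \frac{226071}{264730} = 467810 \cdot \frac{1}{1841496} - \frac{226071}{264730} = \frac{233905}{920748} - \frac{226071}{264730} = - \frac{73116375229}{121874809020}$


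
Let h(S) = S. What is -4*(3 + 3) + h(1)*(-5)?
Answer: -29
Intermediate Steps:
-4*(3 + 3) + h(1)*(-5) = -4*(3 + 3) + 1*(-5) = -4*6 - 5 = -24 - 5 = -29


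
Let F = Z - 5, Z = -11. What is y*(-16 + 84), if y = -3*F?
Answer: 3264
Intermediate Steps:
F = -16 (F = -11 - 5 = -16)
y = 48 (y = -3*(-16) = 48)
y*(-16 + 84) = 48*(-16 + 84) = 48*68 = 3264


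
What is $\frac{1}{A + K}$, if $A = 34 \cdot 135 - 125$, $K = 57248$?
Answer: $\frac{1}{61713} \approx 1.6204 \cdot 10^{-5}$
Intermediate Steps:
$A = 4465$ ($A = 4590 - 125 = 4465$)
$\frac{1}{A + K} = \frac{1}{4465 + 57248} = \frac{1}{61713}$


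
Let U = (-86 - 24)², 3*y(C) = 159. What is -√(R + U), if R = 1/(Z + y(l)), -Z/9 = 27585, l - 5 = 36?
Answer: -√186367820693547/124106 ≈ -110.00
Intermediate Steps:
l = 41 (l = 5 + 36 = 41)
y(C) = 53 (y(C) = (⅓)*159 = 53)
Z = -248265 (Z = -9*27585 = -248265)
U = 12100 (U = (-110)² = 12100)
R = -1/248212 (R = 1/(-248265 + 53) = 1/(-248212) = -1/248212 ≈ -4.0288e-6)
-√(R + U) = -√(-1/248212 + 12100) = -√(3003365199/248212) = -√186367820693547/124106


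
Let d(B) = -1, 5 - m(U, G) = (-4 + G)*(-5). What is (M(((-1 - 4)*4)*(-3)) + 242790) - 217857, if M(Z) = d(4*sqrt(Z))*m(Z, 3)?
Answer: 24933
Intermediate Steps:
m(U, G) = -15 + 5*G (m(U, G) = 5 - (-4 + G)*(-5) = 5 - (20 - 5*G) = 5 + (-20 + 5*G) = -15 + 5*G)
M(Z) = 0 (M(Z) = -(-15 + 5*3) = -(-15 + 15) = -1*0 = 0)
(M(((-1 - 4)*4)*(-3)) + 242790) - 217857 = (0 + 242790) - 217857 = 242790 - 217857 = 24933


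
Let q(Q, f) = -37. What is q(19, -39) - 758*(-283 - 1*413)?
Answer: 527531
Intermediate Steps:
q(19, -39) - 758*(-283 - 1*413) = -37 - 758*(-283 - 1*413) = -37 - 758*(-283 - 413) = -37 - 758*(-696) = -37 + 527568 = 527531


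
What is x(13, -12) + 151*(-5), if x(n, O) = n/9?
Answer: -6782/9 ≈ -753.56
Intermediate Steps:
x(n, O) = n/9 (x(n, O) = n*(⅑) = n/9)
x(13, -12) + 151*(-5) = (⅑)*13 + 151*(-5) = 13/9 - 755 = -6782/9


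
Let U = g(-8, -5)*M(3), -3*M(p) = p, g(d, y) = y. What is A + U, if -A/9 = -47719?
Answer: 429476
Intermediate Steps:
A = 429471 (A = -9*(-47719) = 429471)
M(p) = -p/3
U = 5 (U = -(-5)*3/3 = -5*(-1) = 5)
A + U = 429471 + 5 = 429476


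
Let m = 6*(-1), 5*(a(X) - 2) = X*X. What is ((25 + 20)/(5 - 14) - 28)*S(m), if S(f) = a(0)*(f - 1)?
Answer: 462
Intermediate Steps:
a(X) = 2 + X²/5 (a(X) = 2 + (X*X)/5 = 2 + X²/5)
m = -6
S(f) = -2 + 2*f (S(f) = (2 + (⅕)*0²)*(f - 1) = (2 + (⅕)*0)*(-1 + f) = (2 + 0)*(-1 + f) = 2*(-1 + f) = -2 + 2*f)
((25 + 20)/(5 - 14) - 28)*S(m) = ((25 + 20)/(5 - 14) - 28)*(-2 + 2*(-6)) = (45/(-9) - 28)*(-2 - 12) = (45*(-⅑) - 28)*(-14) = (-5 - 28)*(-14) = -33*(-14) = 462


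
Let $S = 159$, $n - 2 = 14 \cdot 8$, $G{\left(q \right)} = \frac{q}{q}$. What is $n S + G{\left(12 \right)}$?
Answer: $18127$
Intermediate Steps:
$G{\left(q \right)} = 1$
$n = 114$ ($n = 2 + 14 \cdot 8 = 2 + 112 = 114$)
$n S + G{\left(12 \right)} = 114 \cdot 159 + 1 = 18126 + 1 = 18127$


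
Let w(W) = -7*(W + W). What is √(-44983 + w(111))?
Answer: I*√46537 ≈ 215.72*I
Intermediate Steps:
w(W) = -14*W
√(-44983 + w(111)) = √(-44983 - 14*111) = √(-44983 - 1554) = √(-46537) = I*√46537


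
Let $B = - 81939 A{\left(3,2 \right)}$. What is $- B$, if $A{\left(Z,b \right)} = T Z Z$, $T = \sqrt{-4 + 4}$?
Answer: $0$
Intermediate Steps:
$T = 0$ ($T = \sqrt{0} = 0$)
$A{\left(Z,b \right)} = 0$ ($A{\left(Z,b \right)} = 0 Z Z = 0 Z = 0$)
$B = 0$ ($B = \left(-81939\right) 0 = 0$)
$- B = \left(-1\right) 0 = 0$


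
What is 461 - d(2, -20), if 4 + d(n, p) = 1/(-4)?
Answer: 1861/4 ≈ 465.25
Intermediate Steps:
d(n, p) = -17/4 (d(n, p) = -4 + 1/(-4) = -4 - 1/4 = -17/4)
461 - d(2, -20) = 461 - 1*(-17/4) = 461 + 17/4 = 1861/4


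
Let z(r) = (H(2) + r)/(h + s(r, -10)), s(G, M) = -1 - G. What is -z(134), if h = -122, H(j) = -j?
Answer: 132/257 ≈ 0.51362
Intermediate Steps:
z(r) = (-2 + r)/(-123 - r) (z(r) = (-1*2 + r)/(-122 + (-1 - r)) = (-2 + r)/(-123 - r))
-z(134) = -(2 - 1*134)/(123 + 134) = -(2 - 134)/257 = -(-132)/257 = -1*(-132/257) = 132/257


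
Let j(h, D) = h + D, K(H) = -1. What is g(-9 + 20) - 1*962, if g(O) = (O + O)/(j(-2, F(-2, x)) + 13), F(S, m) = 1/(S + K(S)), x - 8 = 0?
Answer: -15359/16 ≈ -959.94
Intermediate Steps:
x = 8 (x = 8 + 0 = 8)
F(S, m) = 1/(-1 + S) (F(S, m) = 1/(S - 1) = 1/(-1 + S))
j(h, D) = D + h
g(O) = 3*O/16 (g(O) = (O + O)/((1/(-1 - 2) - 2) + 13) = (2*O)/((1/(-3) - 2) + 13) = (2*O)/((-⅓ - 2) + 13) = (2*O)/(-7/3 + 13) = (2*O)/(32/3) = (2*O)*(3/32) = 3*O/16)
g(-9 + 20) - 1*962 = 3*(-9 + 20)/16 - 1*962 = (3/16)*11 - 962 = 33/16 - 962 = -15359/16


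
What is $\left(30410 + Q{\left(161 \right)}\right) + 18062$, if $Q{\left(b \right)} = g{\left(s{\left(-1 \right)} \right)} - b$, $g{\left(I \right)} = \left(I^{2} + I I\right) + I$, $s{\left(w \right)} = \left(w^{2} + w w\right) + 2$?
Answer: $48347$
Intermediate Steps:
$s{\left(w \right)} = 2 + 2 w^{2}$ ($s{\left(w \right)} = \left(w^{2} + w^{2}\right) + 2 = 2 w^{2} + 2 = 2 + 2 w^{2}$)
$g{\left(I \right)} = I + 2 I^{2}$ ($g{\left(I \right)} = \left(I^{2} + I^{2}\right) + I = 2 I^{2} + I = I + 2 I^{2}$)
$Q{\left(b \right)} = 36 - b$ ($Q{\left(b \right)} = \left(2 + 2 \left(-1\right)^{2}\right) \left(1 + 2 \left(2 + 2 \left(-1\right)^{2}\right)\right) - b = \left(2 + 2 \cdot 1\right) \left(1 + 2 \left(2 + 2 \cdot 1\right)\right) - b = \left(2 + 2\right) \left(1 + 2 \left(2 + 2\right)\right) - b = 4 \left(1 + 2 \cdot 4\right) - b = 4 \left(1 + 8\right) - b = 4 \cdot 9 - b = 36 - b$)
$\left(30410 + Q{\left(161 \right)}\right) + 18062 = \left(30410 + \left(36 - 161\right)\right) + 18062 = \left(30410 - 125\right) + 18062 = 30285 + 18062 = 48347$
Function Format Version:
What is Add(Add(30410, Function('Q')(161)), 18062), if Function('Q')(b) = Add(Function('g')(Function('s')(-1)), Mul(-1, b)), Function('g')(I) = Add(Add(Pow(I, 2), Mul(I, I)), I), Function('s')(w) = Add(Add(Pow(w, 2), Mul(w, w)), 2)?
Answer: 48347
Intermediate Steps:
Function('s')(w) = Add(2, Mul(2, Pow(w, 2))) (Function('s')(w) = Add(Add(Pow(w, 2), Pow(w, 2)), 2) = Add(Mul(2, Pow(w, 2)), 2) = Add(2, Mul(2, Pow(w, 2))))
Function('g')(I) = Add(I, Mul(2, Pow(I, 2))) (Function('g')(I) = Add(Add(Pow(I, 2), Pow(I, 2)), I) = Add(Mul(2, Pow(I, 2)), I) = Add(I, Mul(2, Pow(I, 2))))
Function('Q')(b) = Add(36, Mul(-1, b)) (Function('Q')(b) = Add(Mul(Add(2, Mul(2, Pow(-1, 2))), Add(1, Mul(2, Add(2, Mul(2, Pow(-1, 2)))))), Mul(-1, b)) = Add(Mul(Add(2, Mul(2, 1)), Add(1, Mul(2, Add(2, Mul(2, 1))))), Mul(-1, b)) = Add(Mul(Add(2, 2), Add(1, Mul(2, Add(2, 2)))), Mul(-1, b)) = Add(Mul(4, Add(1, Mul(2, 4))), Mul(-1, b)) = Add(Mul(4, Add(1, 8)), Mul(-1, b)) = Add(Mul(4, 9), Mul(-1, b)) = Add(36, Mul(-1, b)))
Add(Add(30410, Function('Q')(161)), 18062) = Add(Add(30410, Add(36, Mul(-1, 161))), 18062) = Add(Add(30410, Add(36, -161)), 18062) = Add(Add(30410, -125), 18062) = Add(30285, 18062) = 48347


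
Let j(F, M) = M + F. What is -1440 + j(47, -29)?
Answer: -1422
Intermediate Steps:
j(F, M) = F + M
-1440 + j(47, -29) = -1440 + (47 - 29) = -1440 + 18 = -1422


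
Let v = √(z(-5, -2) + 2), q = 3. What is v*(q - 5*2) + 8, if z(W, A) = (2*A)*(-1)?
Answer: 8 - 7*√6 ≈ -9.1464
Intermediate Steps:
z(W, A) = -2*A
v = √6 (v = √(-2*(-2) + 2) = √(4 + 2) = √6 ≈ 2.4495)
v*(q - 5*2) + 8 = √6*(3 - 5*2) + 8 = √6*(3 - 10) + 8 = √6*(-7) + 8 = -7*√6 + 8 = 8 - 7*√6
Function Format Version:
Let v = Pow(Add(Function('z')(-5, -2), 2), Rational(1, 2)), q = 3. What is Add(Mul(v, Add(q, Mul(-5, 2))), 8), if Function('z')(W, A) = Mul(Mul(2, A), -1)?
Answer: Add(8, Mul(-7, Pow(6, Rational(1, 2)))) ≈ -9.1464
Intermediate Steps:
Function('z')(W, A) = Mul(-2, A)
v = Pow(6, Rational(1, 2)) (v = Pow(Add(Mul(-2, -2), 2), Rational(1, 2)) = Pow(Add(4, 2), Rational(1, 2)) = Pow(6, Rational(1, 2)) ≈ 2.4495)
Add(Mul(v, Add(q, Mul(-5, 2))), 8) = Add(Mul(Pow(6, Rational(1, 2)), Add(3, Mul(-5, 2))), 8) = Add(Mul(Pow(6, Rational(1, 2)), Add(3, -10)), 8) = Add(Mul(Pow(6, Rational(1, 2)), -7), 8) = Add(Mul(-7, Pow(6, Rational(1, 2))), 8) = Add(8, Mul(-7, Pow(6, Rational(1, 2))))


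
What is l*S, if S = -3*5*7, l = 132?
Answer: -13860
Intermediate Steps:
S = -105 (S = -15*7 = -105)
l*S = 132*(-105) = -13860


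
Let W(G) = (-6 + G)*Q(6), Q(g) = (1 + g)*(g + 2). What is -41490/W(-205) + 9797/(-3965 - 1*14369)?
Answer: 161229077/54158636 ≈ 2.9770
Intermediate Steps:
Q(g) = (1 + g)*(2 + g)
W(G) = -336 + 56*G (W(G) = (-6 + G)*(2 + 6² + 3*6) = (-6 + G)*(2 + 36 + 18) = (-6 + G)*56 = -336 + 56*G)
-41490/W(-205) + 9797/(-3965 - 1*14369) = -41490/(-336 + 56*(-205)) + 9797/(-3965 - 1*14369) = -41490/(-336 - 11480) + 9797/(-3965 - 14369) = -41490/(-11816) + 9797/(-18334) = -41490*(-1/11816) + 9797*(-1/18334) = 20745/5908 - 9797/18334 = 161229077/54158636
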